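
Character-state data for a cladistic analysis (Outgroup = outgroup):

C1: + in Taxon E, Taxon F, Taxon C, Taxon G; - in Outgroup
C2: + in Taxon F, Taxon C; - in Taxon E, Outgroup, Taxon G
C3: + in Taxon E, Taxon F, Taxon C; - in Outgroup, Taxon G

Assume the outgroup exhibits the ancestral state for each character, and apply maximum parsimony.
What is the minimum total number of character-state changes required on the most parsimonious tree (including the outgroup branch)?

The outgroup has state '-' for every character, so '+' is the derived state throughout.
All ingroup taxa share the derived state '+' for C1; it defines the ingroup but does not resolve relationships within it.
Only Taxon C and Taxon F show the derived state '+' for C2, supporting them as a clade.
C3 (derived state '+') is shared by Taxon C, Taxon E, and Taxon F — a synapomorphy uniting that clade.
Most parsimonious ingroup topology: (((Taxon C,Taxon F),Taxon E),Taxon G).
Changes per character on this tree: C1: 1; C2: 1; C3: 1.
Total = 3.

3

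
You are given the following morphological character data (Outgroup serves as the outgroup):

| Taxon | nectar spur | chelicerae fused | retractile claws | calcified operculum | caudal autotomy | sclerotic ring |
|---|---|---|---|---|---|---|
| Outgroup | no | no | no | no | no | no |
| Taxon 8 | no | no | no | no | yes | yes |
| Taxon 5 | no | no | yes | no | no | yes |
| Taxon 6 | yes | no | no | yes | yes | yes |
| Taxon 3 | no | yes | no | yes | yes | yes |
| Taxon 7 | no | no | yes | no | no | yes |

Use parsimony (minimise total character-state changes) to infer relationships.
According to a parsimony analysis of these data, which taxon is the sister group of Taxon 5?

The outgroup has state 'no' for every character, so 'yes' is the derived state throughout.
nectar spur: derived state 'yes' in Taxon 6 only — an autapomorphy, so it tells us nothing about relationships among taxa.
chelicerae fused: derived state 'yes' in Taxon 3 only — an autapomorphy, so it tells us nothing about relationships among taxa.
retractile claws (derived state 'yes') is shared by Taxon 5 and Taxon 7 — a synapomorphy uniting that clade.
Only Taxon 3 and Taxon 6 show the derived state 'yes' for calcified operculum, supporting them as a clade.
caudal autotomy (derived state 'yes') is shared by Taxon 3, Taxon 6, and Taxon 8 — a synapomorphy uniting that clade.
All ingroup taxa share the derived state 'yes' for sclerotic ring; it defines the ingroup but does not resolve relationships within it.
Most parsimonious ingroup topology: ((Taxon 8,(Taxon 6,Taxon 3)),(Taxon 5,Taxon 7)).
Taxon 5 and Taxon 7 form a cherry on this tree, so they are sister taxa.

Taxon 7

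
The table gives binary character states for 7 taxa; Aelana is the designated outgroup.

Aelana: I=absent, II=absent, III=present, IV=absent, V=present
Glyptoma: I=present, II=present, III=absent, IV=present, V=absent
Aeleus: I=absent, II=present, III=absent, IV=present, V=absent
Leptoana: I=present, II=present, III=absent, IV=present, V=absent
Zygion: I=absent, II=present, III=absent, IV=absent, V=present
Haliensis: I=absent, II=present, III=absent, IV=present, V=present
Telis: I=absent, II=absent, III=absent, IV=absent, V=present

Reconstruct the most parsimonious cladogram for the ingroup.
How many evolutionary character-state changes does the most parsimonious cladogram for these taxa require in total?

Character polarity is set by the outgroup: the derived state is whichever differs from the outgroup's state, so for III, V the derived state is 'absent', and for the remaining characters it is 'present'.
I: derived state 'present' in Glyptoma and Leptoana only — synapomorphy for {Glyptoma, Leptoana}.
II: derived state 'present' in Aeleus, Glyptoma, Haliensis, Leptoana, and Zygion only — synapomorphy for {Aeleus, Glyptoma, Haliensis, Leptoana, Zygion}.
All ingroup taxa share the derived state 'absent' for III; it defines the ingroup but does not resolve relationships within it.
IV (derived state 'present') is shared by Aeleus, Glyptoma, Haliensis, and Leptoana — a synapomorphy uniting that clade.
V (derived state 'absent') is shared by Aeleus, Glyptoma, and Leptoana — a synapomorphy uniting that clade.
Most parsimonious ingroup topology: (((((Glyptoma,Leptoana),Aeleus),Haliensis),Zygion),Telis).
Changes per character on this tree: I: 1; II: 1; III: 1; IV: 1; V: 1.
Total = 5.

5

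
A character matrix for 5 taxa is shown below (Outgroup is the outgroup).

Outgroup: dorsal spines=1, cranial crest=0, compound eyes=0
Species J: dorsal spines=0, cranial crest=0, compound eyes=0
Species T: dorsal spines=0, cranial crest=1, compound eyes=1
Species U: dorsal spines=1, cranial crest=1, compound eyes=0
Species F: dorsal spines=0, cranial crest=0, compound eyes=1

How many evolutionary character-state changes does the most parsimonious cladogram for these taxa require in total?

Character polarity is set by the outgroup: the derived state is whichever differs from the outgroup's state, so for dorsal spines the derived state is '0', and for the remaining characters it is '1'.
dorsal spines (derived state '0') is shared by Species F, Species J, and Species T — a synapomorphy uniting that clade.
cranial crest groups Species T and Species U, which is incompatible with the clades supported by the remaining characters; treating it as convergent (homoplasy) costs fewer steps than any alternative tree.
compound eyes (derived state '1') is shared by Species F and Species T — a synapomorphy uniting that clade.
Most parsimonious ingroup topology: ((Species J,(Species T,Species F)),Species U).
Changes per character on this tree: dorsal spines: 1; cranial crest: 2; compound eyes: 1.
Total = 4.

4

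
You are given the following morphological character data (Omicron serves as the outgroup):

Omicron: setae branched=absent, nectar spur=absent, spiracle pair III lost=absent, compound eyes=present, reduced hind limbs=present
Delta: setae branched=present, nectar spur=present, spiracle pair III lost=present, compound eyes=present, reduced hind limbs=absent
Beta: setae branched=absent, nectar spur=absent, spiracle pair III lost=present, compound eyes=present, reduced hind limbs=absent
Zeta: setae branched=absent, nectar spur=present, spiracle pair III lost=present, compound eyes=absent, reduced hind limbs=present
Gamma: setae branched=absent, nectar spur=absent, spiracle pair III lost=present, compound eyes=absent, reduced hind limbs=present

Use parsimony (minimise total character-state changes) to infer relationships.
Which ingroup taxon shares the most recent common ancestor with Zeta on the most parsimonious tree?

Character polarity is set by the outgroup: the derived state is whichever differs from the outgroup's state, so for compound eyes, reduced hind limbs the derived state is 'absent', and for the remaining characters it is 'present'.
setae branched: derived state 'present' in Delta only — an autapomorphy, so it tells us nothing about relationships among taxa.
nectar spur (state 'present') occurs in Delta and Zeta but conflicts with the nesting implied by the other characters — most parsimoniously interpreted as homoplasy.
spiracle pair III lost (derived state 'present') is shared by all ingroup taxa — unites the whole ingroup.
compound eyes: derived state 'absent' in Gamma and Zeta only — synapomorphy for {Gamma, Zeta}.
reduced hind limbs (derived state 'absent') is shared by Beta and Delta — a synapomorphy uniting that clade.
Most parsimonious ingroup topology: ((Delta,Beta),(Zeta,Gamma)).
Zeta and Gamma form a cherry on this tree, so they are sister taxa.

Gamma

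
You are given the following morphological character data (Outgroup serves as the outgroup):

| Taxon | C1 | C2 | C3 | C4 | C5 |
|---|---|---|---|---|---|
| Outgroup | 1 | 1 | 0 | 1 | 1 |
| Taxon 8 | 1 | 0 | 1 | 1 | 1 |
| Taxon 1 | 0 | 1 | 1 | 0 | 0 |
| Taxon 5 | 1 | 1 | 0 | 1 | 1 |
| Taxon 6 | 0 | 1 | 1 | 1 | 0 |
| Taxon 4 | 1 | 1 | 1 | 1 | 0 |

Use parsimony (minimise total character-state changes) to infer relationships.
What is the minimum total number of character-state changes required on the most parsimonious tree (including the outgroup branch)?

5

Character polarity is set by the outgroup: the derived state is whichever differs from the outgroup's state, so for C1, C2, C4, C5 the derived state is '0', and for the remaining characters it is '1'.
C1 (derived state '0') is shared by Taxon 1 and Taxon 6 — a synapomorphy uniting that clade.
C2 (derived state '0') is unique to Taxon 8 (autapomorphy; uninformative for grouping).
Only Taxon 1, Taxon 4, Taxon 6, and Taxon 8 show the derived state '1' for C3, supporting them as a clade.
C4: derived state '0' in Taxon 1 only — an autapomorphy, so it tells us nothing about relationships among taxa.
Only Taxon 1, Taxon 4, and Taxon 6 show the derived state '0' for C5, supporting them as a clade.
Most parsimonious ingroup topology: ((Taxon 8,((Taxon 1,Taxon 6),Taxon 4)),Taxon 5).
Changes per character on this tree: C1: 1; C2: 1; C3: 1; C4: 1; C5: 1.
Total = 5.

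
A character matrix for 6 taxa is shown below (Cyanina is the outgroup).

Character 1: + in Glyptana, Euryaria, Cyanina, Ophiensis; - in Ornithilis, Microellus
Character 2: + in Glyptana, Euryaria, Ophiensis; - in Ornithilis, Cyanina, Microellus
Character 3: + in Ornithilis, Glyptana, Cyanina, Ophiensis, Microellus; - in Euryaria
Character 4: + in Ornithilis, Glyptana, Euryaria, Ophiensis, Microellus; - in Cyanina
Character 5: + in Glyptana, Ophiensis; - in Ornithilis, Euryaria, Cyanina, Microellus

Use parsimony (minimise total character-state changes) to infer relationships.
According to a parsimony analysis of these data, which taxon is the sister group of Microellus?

Character polarity is set by the outgroup: the derived state is whichever differs from the outgroup's state, so for Character 1, Character 3 the derived state is '-', and for the remaining characters it is '+'.
Only Microellus and Ornithilis show the derived state '-' for Character 1, supporting them as a clade.
Only Euryaria, Glyptana, and Ophiensis show the derived state '+' for Character 2, supporting them as a clade.
Character 3: derived state '-' in Euryaria only — an autapomorphy, so it tells us nothing about relationships among taxa.
Character 4 (derived state '+') is shared by all ingroup taxa — unites the whole ingroup.
Only Glyptana and Ophiensis show the derived state '+' for Character 5, supporting them as a clade.
Most parsimonious ingroup topology: ((Microellus,Ornithilis),((Ophiensis,Glyptana),Euryaria)).
Microellus and Ornithilis form a cherry on this tree, so they are sister taxa.

Ornithilis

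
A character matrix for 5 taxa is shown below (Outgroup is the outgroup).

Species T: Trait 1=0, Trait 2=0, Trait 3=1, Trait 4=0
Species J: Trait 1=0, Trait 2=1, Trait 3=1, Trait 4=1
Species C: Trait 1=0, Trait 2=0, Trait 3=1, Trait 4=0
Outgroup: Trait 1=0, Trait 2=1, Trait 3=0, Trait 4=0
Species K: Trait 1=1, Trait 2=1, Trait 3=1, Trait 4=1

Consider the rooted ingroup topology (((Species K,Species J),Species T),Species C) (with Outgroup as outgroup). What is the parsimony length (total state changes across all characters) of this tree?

Map each character onto (((Species K,Species J),Species T),Species C) (rooted by Outgroup) and count the minimum state changes it requires (Fitch parsimony):
Trait 1: 1; Trait 2: 2; Trait 3: 1; Trait 4: 1.
Total tree length = 5.

5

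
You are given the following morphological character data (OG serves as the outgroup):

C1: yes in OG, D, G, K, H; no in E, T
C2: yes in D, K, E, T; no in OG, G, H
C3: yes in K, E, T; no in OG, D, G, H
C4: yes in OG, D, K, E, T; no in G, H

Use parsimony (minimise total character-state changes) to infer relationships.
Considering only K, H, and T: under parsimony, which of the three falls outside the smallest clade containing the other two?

H

Character polarity is set by the outgroup: the derived state is whichever differs from the outgroup's state, so for C1, C4 the derived state is 'no', and for the remaining characters it is 'yes'.
C1: derived state 'no' in E and T only — synapomorphy for {E, T}.
C2: derived state 'yes' in D, E, K, and T only — synapomorphy for {D, E, K, T}.
Only E, K, and T show the derived state 'yes' for C3, supporting them as a clade.
Only G and H show the derived state 'no' for C4, supporting them as a clade.
Most parsimonious ingroup topology: ((D,(K,(E,T))),(G,H)).
K and T share a more recent common ancestor with each other than either does with H, so H is the least closely related of the three.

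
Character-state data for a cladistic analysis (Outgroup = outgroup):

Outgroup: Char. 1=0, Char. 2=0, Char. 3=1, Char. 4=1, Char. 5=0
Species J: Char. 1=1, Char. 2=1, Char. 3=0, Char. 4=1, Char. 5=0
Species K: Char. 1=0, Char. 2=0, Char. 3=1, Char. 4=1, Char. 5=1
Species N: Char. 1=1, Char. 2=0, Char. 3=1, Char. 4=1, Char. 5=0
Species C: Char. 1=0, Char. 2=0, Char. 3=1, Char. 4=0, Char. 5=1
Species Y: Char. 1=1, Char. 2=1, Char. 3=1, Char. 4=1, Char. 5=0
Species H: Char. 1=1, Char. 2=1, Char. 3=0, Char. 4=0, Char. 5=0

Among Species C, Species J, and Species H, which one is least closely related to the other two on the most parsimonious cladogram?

Character polarity is set by the outgroup: the derived state is whichever differs from the outgroup's state, so for Char. 3, Char. 4 the derived state is '0', and for the remaining characters it is '1'.
Char. 1: derived state '1' in Species H, Species J, Species N, and Species Y only — synapomorphy for {Species H, Species J, Species N, Species Y}.
Only Species H, Species J, and Species Y show the derived state '1' for Char. 2, supporting them as a clade.
Char. 3 (derived state '0') is shared by Species H and Species J — a synapomorphy uniting that clade.
Char. 4 groups Species C and Species H, which is incompatible with the clades supported by the remaining characters; treating it as convergent (homoplasy) costs fewer steps than any alternative tree.
Char. 5: derived state '1' in Species C and Species K only — synapomorphy for {Species C, Species K}.
Most parsimonious ingroup topology: ((((Species J,Species H),Species Y),Species N),(Species K,Species C)).
Species J and Species H share a more recent common ancestor with each other than either does with Species C, so Species C is the least closely related of the three.

Species C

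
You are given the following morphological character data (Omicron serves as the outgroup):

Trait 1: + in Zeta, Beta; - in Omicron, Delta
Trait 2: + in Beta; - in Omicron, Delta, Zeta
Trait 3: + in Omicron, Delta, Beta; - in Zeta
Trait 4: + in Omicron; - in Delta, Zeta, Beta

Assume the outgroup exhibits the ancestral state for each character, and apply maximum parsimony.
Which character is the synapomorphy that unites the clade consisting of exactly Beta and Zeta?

Character polarity is set by the outgroup: the derived state is whichever differs from the outgroup's state, so for Trait 3, Trait 4 the derived state is '-', and for the remaining characters it is '+'.
Trait 1 (derived state '+') is shared by Beta and Zeta — a synapomorphy uniting that clade.
Trait 2: derived state '+' in Beta only — an autapomorphy, so it tells us nothing about relationships among taxa.
Trait 3: derived state '-' in Zeta only — an autapomorphy, so it tells us nothing about relationships among taxa.
Trait 4 (derived state '-') is shared by all ingroup taxa — unites the whole ingroup.
Most parsimonious ingroup topology: (Delta,(Zeta,Beta)).
The clade {Beta, Zeta} is supported by Trait 1: its derived state '+' occurs in exactly those taxa and in no other taxon (including the outgroup).

Trait 1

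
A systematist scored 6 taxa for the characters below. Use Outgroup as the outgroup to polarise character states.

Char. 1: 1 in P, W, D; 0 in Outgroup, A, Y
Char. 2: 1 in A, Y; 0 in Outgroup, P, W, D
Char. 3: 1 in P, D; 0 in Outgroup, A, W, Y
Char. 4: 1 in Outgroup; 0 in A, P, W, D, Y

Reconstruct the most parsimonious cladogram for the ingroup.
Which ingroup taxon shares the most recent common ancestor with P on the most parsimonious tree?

Character polarity is set by the outgroup: the derived state is whichever differs from the outgroup's state, so for Char. 4 the derived state is '0', and for the remaining characters it is '1'.
Char. 1: derived state '1' in D, P, and W only — synapomorphy for {D, P, W}.
Char. 2 (derived state '1') is shared by A and Y — a synapomorphy uniting that clade.
Only D and P show the derived state '1' for Char. 3, supporting them as a clade.
All ingroup taxa share the derived state '0' for Char. 4; it defines the ingroup but does not resolve relationships within it.
Most parsimonious ingroup topology: ((A,Y),((P,D),W)).
P and D form a cherry on this tree, so they are sister taxa.

D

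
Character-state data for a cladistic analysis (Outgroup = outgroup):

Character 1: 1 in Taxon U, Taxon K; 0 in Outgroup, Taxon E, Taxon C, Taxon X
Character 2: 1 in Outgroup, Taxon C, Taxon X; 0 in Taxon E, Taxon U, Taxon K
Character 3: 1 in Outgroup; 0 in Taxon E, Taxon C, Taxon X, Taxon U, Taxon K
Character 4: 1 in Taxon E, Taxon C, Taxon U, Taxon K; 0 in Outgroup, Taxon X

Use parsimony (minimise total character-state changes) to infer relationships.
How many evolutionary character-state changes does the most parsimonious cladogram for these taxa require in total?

4

Character polarity is set by the outgroup: the derived state is whichever differs from the outgroup's state, so for Character 2, Character 3 the derived state is '0', and for the remaining characters it is '1'.
Character 1 (derived state '1') is shared by Taxon K and Taxon U — a synapomorphy uniting that clade.
Only Taxon E, Taxon K, and Taxon U show the derived state '0' for Character 2, supporting them as a clade.
All ingroup taxa share the derived state '0' for Character 3; it defines the ingroup but does not resolve relationships within it.
Character 4: derived state '1' in Taxon C, Taxon E, Taxon K, and Taxon U only — synapomorphy for {Taxon C, Taxon E, Taxon K, Taxon U}.
Most parsimonious ingroup topology: (((Taxon E,(Taxon U,Taxon K)),Taxon C),Taxon X).
Changes per character on this tree: Character 1: 1; Character 2: 1; Character 3: 1; Character 4: 1.
Total = 4.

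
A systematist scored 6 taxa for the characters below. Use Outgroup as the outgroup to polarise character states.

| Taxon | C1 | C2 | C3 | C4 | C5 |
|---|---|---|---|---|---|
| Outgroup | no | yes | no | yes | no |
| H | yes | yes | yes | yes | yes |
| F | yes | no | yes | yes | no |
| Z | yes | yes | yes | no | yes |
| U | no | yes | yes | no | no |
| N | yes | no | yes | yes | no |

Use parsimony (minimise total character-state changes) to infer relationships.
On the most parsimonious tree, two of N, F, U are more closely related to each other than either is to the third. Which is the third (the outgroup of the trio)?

U

Character polarity is set by the outgroup: the derived state is whichever differs from the outgroup's state, so for C2, C4 the derived state is 'no', and for the remaining characters it is 'yes'.
C1: derived state 'yes' in F, H, N, and Z only — synapomorphy for {F, H, N, Z}.
Only F and N show the derived state 'no' for C2, supporting them as a clade.
All ingroup taxa share the derived state 'yes' for C3; it defines the ingroup but does not resolve relationships within it.
C4 (state 'no') occurs in U and Z but conflicts with the nesting implied by the other characters — most parsimoniously interpreted as homoplasy.
Only H and Z show the derived state 'yes' for C5, supporting them as a clade.
Most parsimonious ingroup topology: (((H,Z),(F,N)),U).
F and N share a more recent common ancestor with each other than either does with U, so U is the least closely related of the three.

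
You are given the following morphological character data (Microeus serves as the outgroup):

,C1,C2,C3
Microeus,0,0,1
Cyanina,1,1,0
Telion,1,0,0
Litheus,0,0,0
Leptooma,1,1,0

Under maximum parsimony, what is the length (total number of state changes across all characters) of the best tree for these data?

Character polarity is set by the outgroup: the derived state is whichever differs from the outgroup's state, so for C3 the derived state is '0', and for the remaining characters it is '1'.
Only Cyanina, Leptooma, and Telion show the derived state '1' for C1, supporting them as a clade.
Only Cyanina and Leptooma show the derived state '1' for C2, supporting them as a clade.
C3 (derived state '0') is shared by all ingroup taxa — unites the whole ingroup.
Most parsimonious ingroup topology: (((Cyanina,Leptooma),Telion),Litheus).
Changes per character on this tree: C1: 1; C2: 1; C3: 1.
Total = 3.

3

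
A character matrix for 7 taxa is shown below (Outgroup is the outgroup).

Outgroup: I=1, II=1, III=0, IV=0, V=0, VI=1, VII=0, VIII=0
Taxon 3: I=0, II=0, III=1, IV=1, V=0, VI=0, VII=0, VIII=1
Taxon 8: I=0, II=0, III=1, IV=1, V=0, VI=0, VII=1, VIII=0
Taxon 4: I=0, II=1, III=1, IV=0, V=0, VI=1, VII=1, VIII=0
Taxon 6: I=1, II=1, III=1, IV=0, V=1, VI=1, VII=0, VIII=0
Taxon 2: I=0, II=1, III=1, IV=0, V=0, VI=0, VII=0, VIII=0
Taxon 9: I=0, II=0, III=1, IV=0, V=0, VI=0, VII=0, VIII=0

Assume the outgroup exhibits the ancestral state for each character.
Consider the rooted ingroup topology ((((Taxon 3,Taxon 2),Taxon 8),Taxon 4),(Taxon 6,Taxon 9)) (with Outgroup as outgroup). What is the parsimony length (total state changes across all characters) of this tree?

Map each character onto ((((Taxon 3,Taxon 2),Taxon 8),Taxon 4),(Taxon 6,Taxon 9)) (rooted by Outgroup) and count the minimum state changes it requires (Fitch parsimony):
I: 2; II: 3; III: 1; IV: 2; V: 1; VI: 2; VII: 2; VIII: 1.
Total tree length = 14.

14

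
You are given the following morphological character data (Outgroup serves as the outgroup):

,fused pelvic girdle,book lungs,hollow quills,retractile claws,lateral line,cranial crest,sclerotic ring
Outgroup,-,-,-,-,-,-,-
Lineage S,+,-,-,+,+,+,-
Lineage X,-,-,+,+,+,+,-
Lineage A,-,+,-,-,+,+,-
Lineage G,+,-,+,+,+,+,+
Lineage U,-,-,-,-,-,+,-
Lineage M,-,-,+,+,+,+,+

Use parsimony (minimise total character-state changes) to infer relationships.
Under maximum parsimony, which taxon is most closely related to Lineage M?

Lineage G

The outgroup has state '-' for every character, so '+' is the derived state throughout.
fused pelvic girdle groups Lineage G and Lineage S, which is incompatible with the clades supported by the remaining characters; treating it as convergent (homoplasy) costs fewer steps than any alternative tree.
book lungs: derived state '+' in Lineage A only — an autapomorphy, so it tells us nothing about relationships among taxa.
hollow quills (derived state '+') is shared by Lineage G, Lineage M, and Lineage X — a synapomorphy uniting that clade.
retractile claws (derived state '+') is shared by Lineage G, Lineage M, Lineage S, and Lineage X — a synapomorphy uniting that clade.
lateral line (derived state '+') is shared by Lineage A, Lineage G, Lineage M, Lineage S, and Lineage X — a synapomorphy uniting that clade.
All ingroup taxa share the derived state '+' for cranial crest; it defines the ingroup but does not resolve relationships within it.
sclerotic ring: derived state '+' in Lineage G and Lineage M only — synapomorphy for {Lineage G, Lineage M}.
Most parsimonious ingroup topology: (((Lineage S,(Lineage X,(Lineage G,Lineage M))),Lineage A),Lineage U).
Lineage M and Lineage G form a cherry on this tree, so they are sister taxa.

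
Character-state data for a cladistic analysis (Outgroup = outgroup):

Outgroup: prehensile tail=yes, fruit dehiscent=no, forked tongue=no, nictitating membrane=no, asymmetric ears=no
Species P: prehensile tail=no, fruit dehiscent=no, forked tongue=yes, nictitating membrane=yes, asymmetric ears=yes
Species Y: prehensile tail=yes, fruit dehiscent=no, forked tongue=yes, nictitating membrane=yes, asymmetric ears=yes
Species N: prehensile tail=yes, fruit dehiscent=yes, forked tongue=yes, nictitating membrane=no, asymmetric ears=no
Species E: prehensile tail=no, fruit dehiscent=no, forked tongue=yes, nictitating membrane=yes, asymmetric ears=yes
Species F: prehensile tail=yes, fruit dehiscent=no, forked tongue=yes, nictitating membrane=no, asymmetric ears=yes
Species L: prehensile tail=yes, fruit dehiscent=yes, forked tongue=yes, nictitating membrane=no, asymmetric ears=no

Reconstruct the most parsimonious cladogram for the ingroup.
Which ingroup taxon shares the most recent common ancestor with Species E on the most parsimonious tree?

Species P

Character polarity is set by the outgroup: the derived state is whichever differs from the outgroup's state, so for prehensile tail the derived state is 'no', and for the remaining characters it is 'yes'.
prehensile tail: derived state 'no' in Species E and Species P only — synapomorphy for {Species E, Species P}.
fruit dehiscent (derived state 'yes') is shared by Species L and Species N — a synapomorphy uniting that clade.
forked tongue (derived state 'yes') is shared by all ingroup taxa — unites the whole ingroup.
nictitating membrane: derived state 'yes' in Species E, Species P, and Species Y only — synapomorphy for {Species E, Species P, Species Y}.
asymmetric ears: derived state 'yes' in Species E, Species F, Species P, and Species Y only — synapomorphy for {Species E, Species F, Species P, Species Y}.
Most parsimonious ingroup topology: ((((Species P,Species E),Species Y),Species F),(Species N,Species L)).
Species E and Species P form a cherry on this tree, so they are sister taxa.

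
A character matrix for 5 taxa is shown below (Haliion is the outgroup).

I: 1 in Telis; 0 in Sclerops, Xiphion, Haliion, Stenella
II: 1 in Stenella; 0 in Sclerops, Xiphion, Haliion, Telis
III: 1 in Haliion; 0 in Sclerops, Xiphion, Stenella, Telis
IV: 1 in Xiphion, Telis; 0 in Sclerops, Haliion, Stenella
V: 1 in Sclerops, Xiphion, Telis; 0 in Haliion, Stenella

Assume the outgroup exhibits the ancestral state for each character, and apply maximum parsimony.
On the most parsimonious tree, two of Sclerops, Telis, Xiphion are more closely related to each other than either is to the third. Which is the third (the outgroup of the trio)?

Sclerops

Character polarity is set by the outgroup: the derived state is whichever differs from the outgroup's state, so for III the derived state is '0', and for the remaining characters it is '1'.
I: derived state '1' in Telis only — an autapomorphy, so it tells us nothing about relationships among taxa.
II: derived state '1' in Stenella only — an autapomorphy, so it tells us nothing about relationships among taxa.
III (derived state '0') is shared by all ingroup taxa — unites the whole ingroup.
Only Telis and Xiphion show the derived state '1' for IV, supporting them as a clade.
Only Sclerops, Telis, and Xiphion show the derived state '1' for V, supporting them as a clade.
Most parsimonious ingroup topology: (Stenella,((Xiphion,Telis),Sclerops)).
Xiphion and Telis share a more recent common ancestor with each other than either does with Sclerops, so Sclerops is the least closely related of the three.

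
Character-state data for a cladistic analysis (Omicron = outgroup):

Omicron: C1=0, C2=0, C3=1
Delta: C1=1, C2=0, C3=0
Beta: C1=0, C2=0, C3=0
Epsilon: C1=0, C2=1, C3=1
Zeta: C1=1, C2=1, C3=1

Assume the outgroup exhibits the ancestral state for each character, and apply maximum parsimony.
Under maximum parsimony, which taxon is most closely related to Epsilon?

Character polarity is set by the outgroup: the derived state is whichever differs from the outgroup's state, so for C3 the derived state is '0', and for the remaining characters it is '1'.
C1 groups Delta and Zeta, which is incompatible with the clades supported by the remaining characters; treating it as convergent (homoplasy) costs fewer steps than any alternative tree.
Only Epsilon and Zeta show the derived state '1' for C2, supporting them as a clade.
C3 (derived state '0') is shared by Beta and Delta — a synapomorphy uniting that clade.
Most parsimonious ingroup topology: ((Delta,Beta),(Epsilon,Zeta)).
Epsilon and Zeta form a cherry on this tree, so they are sister taxa.

Zeta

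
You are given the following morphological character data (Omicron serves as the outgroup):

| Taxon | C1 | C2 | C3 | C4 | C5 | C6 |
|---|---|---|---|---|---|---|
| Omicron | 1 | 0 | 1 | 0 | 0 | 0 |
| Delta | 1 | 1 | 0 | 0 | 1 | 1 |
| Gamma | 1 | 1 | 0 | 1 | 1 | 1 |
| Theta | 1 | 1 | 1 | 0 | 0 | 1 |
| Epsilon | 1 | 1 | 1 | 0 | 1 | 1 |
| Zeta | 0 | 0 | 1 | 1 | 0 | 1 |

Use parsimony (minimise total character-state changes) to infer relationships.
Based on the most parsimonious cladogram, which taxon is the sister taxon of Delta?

Gamma

Character polarity is set by the outgroup: the derived state is whichever differs from the outgroup's state, so for C1, C3 the derived state is '0', and for the remaining characters it is '1'.
C1 (derived state '0') is unique to Zeta (autapomorphy; uninformative for grouping).
C2 (derived state '1') is shared by Delta, Epsilon, Gamma, and Theta — a synapomorphy uniting that clade.
C3: derived state '0' in Delta and Gamma only — synapomorphy for {Delta, Gamma}.
C4 groups Gamma and Zeta, which is incompatible with the clades supported by the remaining characters; treating it as convergent (homoplasy) costs fewer steps than any alternative tree.
Only Delta, Epsilon, and Gamma show the derived state '1' for C5, supporting them as a clade.
C6 (derived state '1') is shared by all ingroup taxa — unites the whole ingroup.
Most parsimonious ingroup topology: ((((Delta,Gamma),Epsilon),Theta),Zeta).
Delta and Gamma form a cherry on this tree, so they are sister taxa.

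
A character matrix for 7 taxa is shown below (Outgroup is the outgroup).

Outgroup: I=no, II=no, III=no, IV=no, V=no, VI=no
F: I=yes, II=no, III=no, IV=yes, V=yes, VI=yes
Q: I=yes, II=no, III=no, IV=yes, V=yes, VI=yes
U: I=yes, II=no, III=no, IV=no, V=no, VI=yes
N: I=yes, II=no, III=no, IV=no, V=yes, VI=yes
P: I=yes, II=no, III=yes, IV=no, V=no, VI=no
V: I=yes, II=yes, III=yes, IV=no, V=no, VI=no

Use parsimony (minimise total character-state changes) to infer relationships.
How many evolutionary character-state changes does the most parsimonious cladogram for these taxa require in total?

The outgroup has state 'no' for every character, so 'yes' is the derived state throughout.
I (derived state 'yes') is shared by all ingroup taxa — unites the whole ingroup.
II (derived state 'yes') is unique to V (autapomorphy; uninformative for grouping).
III: derived state 'yes' in P and V only — synapomorphy for {P, V}.
Only F and Q show the derived state 'yes' for IV, supporting them as a clade.
Only F, N, and Q show the derived state 'yes' for V, supporting them as a clade.
Only F, N, Q, and U show the derived state 'yes' for VI, supporting them as a clade.
Most parsimonious ingroup topology: ((((F,Q),N),U),(P,V)).
Changes per character on this tree: I: 1; II: 1; III: 1; IV: 1; V: 1; VI: 1.
Total = 6.

6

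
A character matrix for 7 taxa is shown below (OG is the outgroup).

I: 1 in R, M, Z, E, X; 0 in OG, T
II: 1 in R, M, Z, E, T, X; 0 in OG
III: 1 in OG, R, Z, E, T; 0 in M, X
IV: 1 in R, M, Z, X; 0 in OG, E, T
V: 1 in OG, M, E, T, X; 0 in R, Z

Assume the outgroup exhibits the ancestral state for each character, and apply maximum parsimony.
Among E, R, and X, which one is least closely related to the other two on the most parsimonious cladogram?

E

Character polarity is set by the outgroup: the derived state is whichever differs from the outgroup's state, so for III, V the derived state is '0', and for the remaining characters it is '1'.
I: derived state '1' in E, M, R, X, and Z only — synapomorphy for {E, M, R, X, Z}.
All ingroup taxa share the derived state '1' for II; it defines the ingroup but does not resolve relationships within it.
III (derived state '0') is shared by M and X — a synapomorphy uniting that clade.
IV (derived state '1') is shared by M, R, X, and Z — a synapomorphy uniting that clade.
V (derived state '0') is shared by R and Z — a synapomorphy uniting that clade.
Most parsimonious ingroup topology: ((((R,Z),(M,X)),E),T).
X and R share a more recent common ancestor with each other than either does with E, so E is the least closely related of the three.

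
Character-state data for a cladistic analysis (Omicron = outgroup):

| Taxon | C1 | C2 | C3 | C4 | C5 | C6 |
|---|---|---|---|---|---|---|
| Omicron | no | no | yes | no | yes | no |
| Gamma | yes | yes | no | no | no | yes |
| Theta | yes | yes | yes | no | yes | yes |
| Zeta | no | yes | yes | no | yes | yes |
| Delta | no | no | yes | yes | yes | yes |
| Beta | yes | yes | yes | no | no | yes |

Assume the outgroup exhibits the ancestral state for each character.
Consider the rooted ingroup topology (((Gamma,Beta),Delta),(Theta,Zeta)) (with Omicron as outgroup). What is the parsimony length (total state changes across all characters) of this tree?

Map each character onto (((Gamma,Beta),Delta),(Theta,Zeta)) (rooted by Omicron) and count the minimum state changes it requires (Fitch parsimony):
C1: 2; C2: 2; C3: 1; C4: 1; C5: 1; C6: 1.
Total tree length = 8.

8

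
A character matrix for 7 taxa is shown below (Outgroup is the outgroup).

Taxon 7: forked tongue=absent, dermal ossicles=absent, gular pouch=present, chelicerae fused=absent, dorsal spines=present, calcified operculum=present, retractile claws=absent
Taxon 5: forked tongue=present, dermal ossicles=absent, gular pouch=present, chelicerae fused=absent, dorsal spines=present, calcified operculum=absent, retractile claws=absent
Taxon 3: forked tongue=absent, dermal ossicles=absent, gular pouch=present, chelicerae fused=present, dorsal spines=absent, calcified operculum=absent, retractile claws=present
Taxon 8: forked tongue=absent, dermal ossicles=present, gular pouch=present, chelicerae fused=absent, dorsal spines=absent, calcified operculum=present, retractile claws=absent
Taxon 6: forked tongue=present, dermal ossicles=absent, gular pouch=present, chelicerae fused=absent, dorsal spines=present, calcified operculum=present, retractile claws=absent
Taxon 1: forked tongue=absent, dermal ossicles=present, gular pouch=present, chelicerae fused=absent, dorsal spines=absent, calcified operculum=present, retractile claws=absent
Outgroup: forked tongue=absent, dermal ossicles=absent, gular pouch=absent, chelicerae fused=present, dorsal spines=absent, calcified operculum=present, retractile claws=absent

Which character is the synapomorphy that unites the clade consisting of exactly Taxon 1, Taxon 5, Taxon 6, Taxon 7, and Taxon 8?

chelicerae fused

Character polarity is set by the outgroup: the derived state is whichever differs from the outgroup's state, so for chelicerae fused, calcified operculum the derived state is 'absent', and for the remaining characters it is 'present'.
Only Taxon 5 and Taxon 6 show the derived state 'present' for forked tongue, supporting them as a clade.
dermal ossicles (derived state 'present') is shared by Taxon 1 and Taxon 8 — a synapomorphy uniting that clade.
All ingroup taxa share the derived state 'present' for gular pouch; it defines the ingroup but does not resolve relationships within it.
chelicerae fused: derived state 'absent' in Taxon 1, Taxon 5, Taxon 6, Taxon 7, and Taxon 8 only — synapomorphy for {Taxon 1, Taxon 5, Taxon 6, Taxon 7, Taxon 8}.
Only Taxon 5, Taxon 6, and Taxon 7 show the derived state 'present' for dorsal spines, supporting them as a clade.
calcified operculum (state 'absent') occurs in Taxon 3 and Taxon 5 but conflicts with the nesting implied by the other characters — most parsimoniously interpreted as homoplasy.
retractile claws (derived state 'present') is unique to Taxon 3 (autapomorphy; uninformative for grouping).
Most parsimonious ingroup topology: (((Taxon 7,(Taxon 6,Taxon 5)),(Taxon 8,Taxon 1)),Taxon 3).
The clade {Taxon 1, Taxon 5, Taxon 6, Taxon 7, Taxon 8} is supported by chelicerae fused: its derived state 'absent' occurs in exactly those taxa and in no other taxon (including the outgroup).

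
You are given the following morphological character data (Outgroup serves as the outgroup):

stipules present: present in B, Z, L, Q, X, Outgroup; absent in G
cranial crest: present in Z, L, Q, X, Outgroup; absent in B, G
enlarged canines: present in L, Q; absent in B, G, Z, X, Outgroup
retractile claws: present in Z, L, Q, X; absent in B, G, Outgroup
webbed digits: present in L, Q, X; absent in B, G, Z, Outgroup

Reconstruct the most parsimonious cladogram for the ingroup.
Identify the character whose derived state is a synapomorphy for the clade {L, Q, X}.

webbed digits

Character polarity is set by the outgroup: the derived state is whichever differs from the outgroup's state, so for stipules present, cranial crest the derived state is 'absent', and for the remaining characters it is 'present'.
stipules present (derived state 'absent') is unique to G (autapomorphy; uninformative for grouping).
cranial crest: derived state 'absent' in B and G only — synapomorphy for {B, G}.
enlarged canines (derived state 'present') is shared by L and Q — a synapomorphy uniting that clade.
Only L, Q, X, and Z show the derived state 'present' for retractile claws, supporting them as a clade.
webbed digits: derived state 'present' in L, Q, and X only — synapomorphy for {L, Q, X}.
Most parsimonious ingroup topology: ((B,G),((X,(Q,L)),Z)).
The clade {L, Q, X} is supported by webbed digits: its derived state 'present' occurs in exactly those taxa and in no other taxon (including the outgroup).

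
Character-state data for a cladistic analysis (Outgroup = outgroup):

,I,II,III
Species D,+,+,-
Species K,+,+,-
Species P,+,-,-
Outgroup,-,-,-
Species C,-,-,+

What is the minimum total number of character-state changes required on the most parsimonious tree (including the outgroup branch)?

3

The outgroup has state '-' for every character, so '+' is the derived state throughout.
Only Species D, Species K, and Species P show the derived state '+' for I, supporting them as a clade.
II (derived state '+') is shared by Species D and Species K — a synapomorphy uniting that clade.
III: derived state '+' in Species C only — an autapomorphy, so it tells us nothing about relationships among taxa.
Most parsimonious ingroup topology: (((Species D,Species K),Species P),Species C).
Changes per character on this tree: I: 1; II: 1; III: 1.
Total = 3.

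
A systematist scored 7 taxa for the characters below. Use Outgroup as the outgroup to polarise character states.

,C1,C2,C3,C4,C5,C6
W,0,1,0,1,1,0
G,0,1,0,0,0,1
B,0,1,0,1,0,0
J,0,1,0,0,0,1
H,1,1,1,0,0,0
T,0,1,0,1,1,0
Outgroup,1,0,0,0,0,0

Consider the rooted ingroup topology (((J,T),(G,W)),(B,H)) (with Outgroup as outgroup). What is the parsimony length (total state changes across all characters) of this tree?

Map each character onto (((J,T),(G,W)),(B,H)) (rooted by Outgroup) and count the minimum state changes it requires (Fitch parsimony):
C1: 2; C2: 1; C3: 1; C4: 3; C5: 2; C6: 2.
Total tree length = 11.

11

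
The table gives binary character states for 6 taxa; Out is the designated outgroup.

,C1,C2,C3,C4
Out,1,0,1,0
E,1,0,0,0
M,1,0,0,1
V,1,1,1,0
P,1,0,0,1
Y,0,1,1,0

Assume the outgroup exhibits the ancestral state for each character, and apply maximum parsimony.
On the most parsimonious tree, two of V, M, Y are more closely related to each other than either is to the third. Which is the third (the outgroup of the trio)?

M

Character polarity is set by the outgroup: the derived state is whichever differs from the outgroup's state, so for C1, C3 the derived state is '0', and for the remaining characters it is '1'.
C1: derived state '0' in Y only — an autapomorphy, so it tells us nothing about relationships among taxa.
C2 (derived state '1') is shared by V and Y — a synapomorphy uniting that clade.
C3 (derived state '0') is shared by E, M, and P — a synapomorphy uniting that clade.
Only M and P show the derived state '1' for C4, supporting them as a clade.
Most parsimonious ingroup topology: ((E,(M,P)),(V,Y)).
Y and V share a more recent common ancestor with each other than either does with M, so M is the least closely related of the three.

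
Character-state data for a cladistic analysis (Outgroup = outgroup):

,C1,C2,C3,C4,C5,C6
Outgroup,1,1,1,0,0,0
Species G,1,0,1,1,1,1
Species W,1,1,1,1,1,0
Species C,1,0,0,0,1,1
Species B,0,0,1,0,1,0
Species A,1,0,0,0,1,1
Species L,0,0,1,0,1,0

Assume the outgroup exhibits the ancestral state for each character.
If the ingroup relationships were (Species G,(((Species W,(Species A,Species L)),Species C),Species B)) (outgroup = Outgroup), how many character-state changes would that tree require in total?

12

Map each character onto (Species G,(((Species W,(Species A,Species L)),Species C),Species B)) (rooted by Outgroup) and count the minimum state changes it requires (Fitch parsimony):
C1: 2; C2: 2; C3: 2; C4: 2; C5: 1; C6: 3.
Total tree length = 12.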